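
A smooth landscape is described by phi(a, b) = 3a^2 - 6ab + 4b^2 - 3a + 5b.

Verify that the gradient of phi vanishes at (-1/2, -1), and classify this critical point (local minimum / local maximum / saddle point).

local minimum

∇phi = (6a - 6b - 3, -6a + 8b + 5); substituting (-1/2, -1) gives ∇phi = (0, 0), so (-1/2, -1) is indeed a critical point.
The Hessian of phi is constant: H = [[6, -6], [-6, 8]].
det(H) = 6·8 − (-6)² = 12.
det(H) > 0 and tr(H) = 14 > 0, so H is positive definite and the point is a local minimum.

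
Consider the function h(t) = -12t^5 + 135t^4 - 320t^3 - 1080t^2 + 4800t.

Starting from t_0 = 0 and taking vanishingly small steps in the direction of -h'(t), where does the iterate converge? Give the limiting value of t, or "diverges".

h'(t) = -60(t - 5)(t - 4)(t - 2)(t + 2), so h'(0) = 4800.
Gradient descent moves in the -h' direction, i.e. t is decreasing.
The nearest critical point in that direction is t = -2, where h'' = 10080 > 0 (a local minimum). The iterate converges there.

-2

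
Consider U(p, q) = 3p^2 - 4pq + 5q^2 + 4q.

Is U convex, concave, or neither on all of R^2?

U is quadratic, so its Hessian is the constant matrix H = [[6, -4], [-4, 10]].
det(H) = 44, tr(H) = 16.
det(H) > 0 and tr(H) > 0, so H is positive definite everywhere: convex.

convex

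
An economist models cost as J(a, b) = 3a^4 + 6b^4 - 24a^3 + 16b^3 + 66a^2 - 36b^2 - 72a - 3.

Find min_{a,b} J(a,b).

J(a,b) separates as P(a) + Q(b) − 3, so its minimum is min P + min Q − 3.
P'(a) = 12(a - 3)(a - 2)(a - 1) vanishes at a ∈ {1, 2, 3}; Q'(b) = 24b(b - 1)(b + 3) vanishes at b ∈ {-3, 0, 1}.
Local minima of P (where P''>0): P(1)=-27, P(3)=-27. Local minima of Q: Q(-3)=-270, Q(1)=-14.
So the global minimum of J is P(1) + Q(-3) − 3 = -27 − 270 − 3 = -300, attained at (1, -3).

-300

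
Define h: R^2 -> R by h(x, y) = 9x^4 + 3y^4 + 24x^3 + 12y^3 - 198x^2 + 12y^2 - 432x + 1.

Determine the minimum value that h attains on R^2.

-1700

h(x,y) separates as P(x) + Q(y) + 1, so its minimum is min P + min Q + 1.
P'(x) = 36(x - 3)(x + 1)(x + 4) vanishes at x ∈ {-4, -1, 3}; Q'(y) = 12y(y + 1)(y + 2) vanishes at y ∈ {-2, -1, 0}.
Local minima of P (where P''>0): P(-4)=-672, P(3)=-1701. Local minima of Q: Q(-2)=0, Q(0)=0.
So the global minimum of h is P(3) + Q(-2) + 1 = -1701 + 0 + 1 = -1700, attained at (3, -2).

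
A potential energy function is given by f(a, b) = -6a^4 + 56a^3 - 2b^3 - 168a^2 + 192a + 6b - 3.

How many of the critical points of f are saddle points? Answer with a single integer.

3

f separates as a function of a plus a function of b, so ∇f=0 decouples.
∂f/∂a = -24(a - 4)(a - 2)(a - 1) = 0 at a ∈ {1, 2, 4}; ∂f/∂b = -6(b - 1)(b + 1) = 0 at b ∈ {-1, 1}.
The Hessian is diagonal: diag(f_aa, f_bb). Second derivatives: f_aa(1)=-72, f_aa(2)=48, f_aa(4)=-144; f_bb(-1)=12, f_bb(1)=-12.
Saddle points occur where the two diagonal entries have opposite signs: (1, -1), (2, 1), (4, -1). Count: 3.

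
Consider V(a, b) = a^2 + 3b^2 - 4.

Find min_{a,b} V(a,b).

-4

V(a,b) separates as P(a) + Q(b) − 4, so its minimum is min P + min Q − 4.
P'(a) = 2a vanishes at a ∈ {0}; Q'(b) = 6b vanishes at b ∈ {0}.
Local minima of P (where P''>0): P(0)=0. Local minima of Q: Q(0)=0.
So the global minimum of V is P(0) + Q(0) − 4 = 0 + 0 − 4 = -4, attained at (0, 0).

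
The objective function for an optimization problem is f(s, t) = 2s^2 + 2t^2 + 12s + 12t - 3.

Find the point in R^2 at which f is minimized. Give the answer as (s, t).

f(s,t) separates as P(s) + Q(t) − 3, so its minimum is min P + min Q − 3.
P'(s) = 4s + 12 vanishes at s ∈ {-3}; Q'(t) = 4(t + 3) vanishes at t ∈ {-3}.
Local minima of P (where P''>0): P(-3)=-18. Local minima of Q: Q(-3)=-18.
So the global minimum of f is P(-3) + Q(-3) − 3 = -18 − 18 − 3 = -39, attained at (-3, -3).

(-3, -3)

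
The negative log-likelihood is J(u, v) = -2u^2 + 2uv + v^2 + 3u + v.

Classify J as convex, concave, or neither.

J is quadratic, so its Hessian is the constant matrix H = [[-4, 2], [2, 2]].
det(H) = -12, tr(H) = -2.
det(H) < 0, so H is indefinite: neither convex nor concave.

neither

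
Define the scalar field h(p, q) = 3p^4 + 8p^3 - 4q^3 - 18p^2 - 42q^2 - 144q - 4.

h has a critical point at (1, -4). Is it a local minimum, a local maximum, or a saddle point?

local minimum

The mixed partial ∂²h/∂p∂q is 0, so the Hessian at any point is diag(h_pp, h_qq) = diag(12(3p^2 + 4p - 3), -12(2q + 7)).
At (1, -4): H = diag(48, 12).
Both eigenvalues are positive, so H is positive definite: a local minimum.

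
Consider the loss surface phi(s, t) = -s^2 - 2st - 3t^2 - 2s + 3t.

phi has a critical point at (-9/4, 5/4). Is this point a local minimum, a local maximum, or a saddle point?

The Hessian of phi is constant: H = [[-2, -2], [-2, -6]].
det(H) = (-2)·(-6) − (-2)² = 8.
det(H) > 0 and tr(H) = -8 < 0, so H is negative definite and the point is a local maximum.

local maximum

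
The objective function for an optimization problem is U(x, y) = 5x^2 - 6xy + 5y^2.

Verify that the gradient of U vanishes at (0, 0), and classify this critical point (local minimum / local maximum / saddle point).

local minimum

∇U = (10x - 6y, -6x + 10y); substituting (0, 0) gives ∇U = (0, 0), so (0, 0) is indeed a critical point.
The Hessian of U is constant: H = [[10, -6], [-6, 10]].
det(H) = 10·10 − (-6)² = 64.
det(H) > 0 and tr(H) = 20 > 0, so H is positive definite and the point is a local minimum.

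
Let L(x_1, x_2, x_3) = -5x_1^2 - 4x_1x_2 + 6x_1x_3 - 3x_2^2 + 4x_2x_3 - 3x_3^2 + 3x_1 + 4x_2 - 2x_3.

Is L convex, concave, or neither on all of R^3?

concave

L is quadratic, so its Hessian is the constant matrix H = [[-10, -4, 6], [-4, -6, 4], [6, 4, -6]].
Leading principal minors: -10, 44, -80.
Signs alternate −, +, − ⇒ H ≺ 0 ⇒ concave.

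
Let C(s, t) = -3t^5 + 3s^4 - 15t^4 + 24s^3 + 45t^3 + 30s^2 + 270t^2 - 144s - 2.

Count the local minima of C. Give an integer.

C separates as a function of s plus a function of t, so ∇C=0 decouples.
∂C/∂s = 12(s - 1)(s + 3)(s + 4) = 0 at s ∈ {-4, -3, 1}; ∂C/∂t = -15t(t - 3)(t + 3)(t + 4) = 0 at t ∈ {-4, -3, 0, 3}.
The Hessian is diagonal: diag(C_ss, C_tt). Second derivatives: C_ss(-4)=60, C_ss(-3)=-48, C_ss(1)=240; C_tt(-4)=420, C_tt(-3)=-270, C_tt(0)=540, C_tt(3)=-1890.
Local minima occur where both diagonal entries positive: (-4, -4), (-4, 0), (1, -4), (1, 0). Count: 4.

4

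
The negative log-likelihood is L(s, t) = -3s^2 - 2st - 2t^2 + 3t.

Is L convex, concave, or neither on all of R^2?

L is quadratic, so its Hessian is the constant matrix H = [[-6, -2], [-2, -4]].
det(H) = 20, tr(H) = -10.
det(H) > 0 and tr(H) < 0, so H is negative definite everywhere: concave.

concave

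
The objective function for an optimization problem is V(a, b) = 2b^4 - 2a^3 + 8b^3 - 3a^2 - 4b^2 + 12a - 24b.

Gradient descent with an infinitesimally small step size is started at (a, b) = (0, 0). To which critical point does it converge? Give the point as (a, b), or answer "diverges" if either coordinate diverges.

V is separable, so gradient descent decouples: a follows -∂V/∂a, b follows -∂V/∂b.
∂V/∂a = -6(a - 1)(a + 2); at a=0 this is 12, so a decreases.
∂V/∂b = 8(b - 1)(b + 1)(b + 3); at b=0 this is -24, so b increases.
a converges to its nearest critical value -2 (a local min of the a-part); b converges to 1. The iterate converges to (-2, 1).

(-2, 1)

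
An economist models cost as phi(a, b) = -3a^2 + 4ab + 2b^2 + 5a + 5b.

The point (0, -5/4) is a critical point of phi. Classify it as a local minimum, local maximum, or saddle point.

The Hessian of phi is constant: H = [[-6, 4], [4, 4]].
det(H) = (-6)·4 − 4² = -40.
Since det(H) < 0, H is indefinite and the critical point is a saddle point.

saddle point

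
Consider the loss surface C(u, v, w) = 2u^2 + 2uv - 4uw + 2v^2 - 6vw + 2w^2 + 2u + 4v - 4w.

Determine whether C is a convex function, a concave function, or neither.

neither

C is quadratic, so its Hessian is the constant matrix H = [[4, 2, -4], [2, 4, -6], [-4, -6, 4]].
Leading principal minors: 4, 12, -64.
Neither pattern holds ⇒ H is indefinite ⇒ neither convex nor concave.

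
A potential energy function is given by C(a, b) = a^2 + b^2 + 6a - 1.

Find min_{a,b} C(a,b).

C(a,b) separates as P(a) + Q(b) − 1, so its minimum is min P + min Q − 1.
P'(a) = 2a + 6 vanishes at a ∈ {-3}; Q'(b) = 2b vanishes at b ∈ {0}.
Local minima of P (where P''>0): P(-3)=-9. Local minima of Q: Q(0)=0.
So the global minimum of C is P(-3) + Q(0) − 1 = -9 + 0 − 1 = -10, attained at (-3, 0).

-10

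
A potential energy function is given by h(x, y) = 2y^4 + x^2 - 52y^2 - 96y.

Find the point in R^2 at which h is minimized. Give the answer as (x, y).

h(x,y) separates as P(x) + Q(y), so its minimum is min P + min Q.
P'(x) = 2x vanishes at x ∈ {0}; Q'(y) = 8(y - 4)(y + 1)(y + 3) vanishes at y ∈ {-3, -1, 4}.
Local minima of P (where P''>0): P(0)=0. Local minima of Q: Q(-3)=-18, Q(4)=-704.
So the global minimum of h is P(0) + Q(4) = 0 − 704 = -704, attained at (0, 4).

(0, 4)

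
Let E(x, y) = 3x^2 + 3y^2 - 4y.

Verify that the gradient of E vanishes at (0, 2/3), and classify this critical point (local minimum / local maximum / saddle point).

local minimum

∇E = (6x, 6y - 4); substituting (0, 2/3) gives ∇E = (0, 0), so (0, 2/3) is indeed a critical point.
The Hessian of E is constant: H = [[6, 0], [0, 6]].
det(H) = 6·6 − 0² = 36.
det(H) > 0 and tr(H) = 12 > 0, so H is positive definite and the point is a local minimum.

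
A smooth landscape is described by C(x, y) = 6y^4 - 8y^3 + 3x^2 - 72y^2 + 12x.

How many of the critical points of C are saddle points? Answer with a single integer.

C separates as a function of x plus a function of y, so ∇C=0 decouples.
∂C/∂x = 6(x + 2) = 0 at x ∈ {-2}; ∂C/∂y = 24y(y - 3)(y + 2) = 0 at y ∈ {-2, 0, 3}.
The Hessian is diagonal: diag(C_xx, C_yy). Second derivatives: C_xx(-2)=6; C_yy(-2)=240, C_yy(0)=-144, C_yy(3)=360.
Saddle points occur where the two diagonal entries have opposite signs: (-2, 0). Count: 1.

1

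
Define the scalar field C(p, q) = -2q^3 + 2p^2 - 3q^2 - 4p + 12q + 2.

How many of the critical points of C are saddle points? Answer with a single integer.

1

C separates as a function of p plus a function of q, so ∇C=0 decouples.
∂C/∂p = 4(p - 1) = 0 at p ∈ {1}; ∂C/∂q = -6(q - 1)(q + 2) = 0 at q ∈ {-2, 1}.
The Hessian is diagonal: diag(C_pp, C_qq). Second derivatives: C_pp(1)=4; C_qq(-2)=18, C_qq(1)=-18.
Saddle points occur where the two diagonal entries have opposite signs: (1, 1). Count: 1.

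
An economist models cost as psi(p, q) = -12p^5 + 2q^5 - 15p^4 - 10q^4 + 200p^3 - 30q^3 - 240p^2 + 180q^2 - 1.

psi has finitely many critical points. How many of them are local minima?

psi separates as a function of p plus a function of q, so ∇psi=0 decouples.
∂psi/∂p = -60p(p - 2)(p - 1)(p + 4) = 0 at p ∈ {-4, 0, 1, 2}; ∂psi/∂q = 10q(q - 4)(q - 3)(q + 3) = 0 at q ∈ {-3, 0, 3, 4}.
The Hessian is diagonal: diag(psi_pp, psi_qq). Second derivatives: psi_pp(-4)=7200, psi_pp(0)=-480, psi_pp(1)=300, psi_pp(2)=-720; psi_qq(-3)=-1260, psi_qq(0)=360, psi_qq(3)=-180, psi_qq(4)=280.
Local minima occur where both diagonal entries positive: (-4, 0), (-4, 4), (1, 0), (1, 4). Count: 4.

4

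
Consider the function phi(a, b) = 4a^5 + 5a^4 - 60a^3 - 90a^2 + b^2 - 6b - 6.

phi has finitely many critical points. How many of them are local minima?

2

phi separates as a function of a plus a function of b, so ∇phi=0 decouples.
∂phi/∂a = 20a(a - 3)(a + 1)(a + 3) = 0 at a ∈ {-3, -1, 0, 3}; ∂phi/∂b = 2(b - 3) = 0 at b ∈ {3}.
The Hessian is diagonal: diag(phi_aa, phi_bb). Second derivatives: phi_aa(-3)=-720, phi_aa(-1)=160, phi_aa(0)=-180, phi_aa(3)=1440; phi_bb(3)=2.
Local minima occur where both diagonal entries positive: (-1, 3), (3, 3). Count: 2.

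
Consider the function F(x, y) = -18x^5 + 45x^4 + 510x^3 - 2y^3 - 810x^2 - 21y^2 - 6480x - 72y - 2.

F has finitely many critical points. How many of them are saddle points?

F separates as a function of x plus a function of y, so ∇F=0 decouples.
∂F/∂x = -90(x - 4)(x - 3)(x + 2)(x + 3) = 0 at x ∈ {-3, -2, 3, 4}; ∂F/∂y = -6(y + 3)(y + 4) = 0 at y ∈ {-4, -3}.
The Hessian is diagonal: diag(F_xx, F_yy). Second derivatives: F_xx(-3)=3780, F_xx(-2)=-2700, F_xx(3)=2700, F_xx(4)=-3780; F_yy(-4)=6, F_yy(-3)=-6.
Saddle points occur where the two diagonal entries have opposite signs: (-3, -3), (-2, -4), (3, -3), (4, -4). Count: 4.

4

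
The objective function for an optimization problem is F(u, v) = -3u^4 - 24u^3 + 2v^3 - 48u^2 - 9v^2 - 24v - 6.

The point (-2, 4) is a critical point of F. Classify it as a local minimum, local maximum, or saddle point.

The mixed partial ∂²F/∂u∂v is 0, so the Hessian at any point is diag(F_uu, F_vv) = diag(-12(3u^2 + 12u + 8), 6(2v - 3)).
At (-2, 4): H = diag(48, 30).
Both eigenvalues are positive, so H is positive definite: a local minimum.

local minimum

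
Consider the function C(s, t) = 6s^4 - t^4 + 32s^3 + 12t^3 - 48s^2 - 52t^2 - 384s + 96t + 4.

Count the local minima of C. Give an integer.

2

C separates as a function of s plus a function of t, so ∇C=0 decouples.
∂C/∂s = 24(s - 2)(s + 2)(s + 4) = 0 at s ∈ {-4, -2, 2}; ∂C/∂t = -4(t - 4)(t - 3)(t - 2) = 0 at t ∈ {2, 3, 4}.
The Hessian is diagonal: diag(C_ss, C_tt). Second derivatives: C_ss(-4)=288, C_ss(-2)=-192, C_ss(2)=576; C_tt(2)=-8, C_tt(3)=4, C_tt(4)=-8.
Local minima occur where both diagonal entries positive: (-4, 3), (2, 3). Count: 2.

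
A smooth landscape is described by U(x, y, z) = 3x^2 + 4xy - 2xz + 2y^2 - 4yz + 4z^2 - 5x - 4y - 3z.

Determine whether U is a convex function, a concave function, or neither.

convex

U is quadratic, so its Hessian is the constant matrix H = [[6, 4, -2], [4, 4, -4], [-2, -4, 8]].
Leading principal minors: 6, 8, 16.
All positive ⇒ H ≻ 0 ⇒ convex.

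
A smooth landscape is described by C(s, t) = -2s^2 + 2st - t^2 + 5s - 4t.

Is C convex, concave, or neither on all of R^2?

concave

C is quadratic, so its Hessian is the constant matrix H = [[-4, 2], [2, -2]].
det(H) = 4, tr(H) = -6.
det(H) > 0 and tr(H) < 0, so H is negative definite everywhere: concave.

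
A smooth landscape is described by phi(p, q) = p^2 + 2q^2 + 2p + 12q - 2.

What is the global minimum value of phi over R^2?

phi(p,q) separates as A(p) + B(q) − 2, so its minimum is min A + min B − 2.
A'(p) = 2p + 2 vanishes at p ∈ {-1}; B'(q) = 4q + 12 vanishes at q ∈ {-3}.
Local minima of A (where A''>0): A(-1)=-1. Local minima of B: B(-3)=-18.
So the global minimum of phi is A(-1) + B(-3) − 2 = -1 − 18 − 2 = -21, attained at (-1, -3).

-21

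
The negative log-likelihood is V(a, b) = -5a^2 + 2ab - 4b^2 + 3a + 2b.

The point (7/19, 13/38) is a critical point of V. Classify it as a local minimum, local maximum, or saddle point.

The Hessian of V is constant: H = [[-10, 2], [2, -8]].
det(H) = (-10)·(-8) − 2² = 76.
det(H) > 0 and tr(H) = -18 < 0, so H is negative definite and the point is a local maximum.

local maximum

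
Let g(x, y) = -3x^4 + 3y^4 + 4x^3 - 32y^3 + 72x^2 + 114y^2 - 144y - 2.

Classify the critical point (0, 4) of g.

local minimum

The mixed partial ∂²g/∂x∂y is 0, so the Hessian at any point is diag(g_xx, g_yy) = diag(12(-3x^2 + 2x + 12), 12(3y^2 - 16y + 19)).
At (0, 4): H = diag(144, 36).
Both eigenvalues are positive, so H is positive definite: a local minimum.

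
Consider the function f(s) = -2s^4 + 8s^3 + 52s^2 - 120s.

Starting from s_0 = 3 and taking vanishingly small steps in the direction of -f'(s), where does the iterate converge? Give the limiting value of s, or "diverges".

f'(s) = -8(s - 5)(s - 1)(s + 3), so f'(3) = 192.
Gradient descent moves in the -f' direction, i.e. s is decreasing.
The nearest critical point in that direction is s = 1, where f'' = 128 > 0 (a local minimum). The iterate converges there.

1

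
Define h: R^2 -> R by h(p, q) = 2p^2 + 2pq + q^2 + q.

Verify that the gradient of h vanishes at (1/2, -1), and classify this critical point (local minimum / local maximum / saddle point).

∇h = (4p + 2q, 2p + 2q + 1); substituting (1/2, -1) gives ∇h = (0, 0), so (1/2, -1) is indeed a critical point.
The Hessian of h is constant: H = [[4, 2], [2, 2]].
det(H) = 4·2 − 2² = 4.
det(H) > 0 and tr(H) = 6 > 0, so H is positive definite and the point is a local minimum.

local minimum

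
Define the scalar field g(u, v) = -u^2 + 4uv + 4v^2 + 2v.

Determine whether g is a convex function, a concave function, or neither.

neither

g is quadratic, so its Hessian is the constant matrix H = [[-2, 4], [4, 8]].
det(H) = -32, tr(H) = 6.
det(H) < 0, so H is indefinite: neither convex nor concave.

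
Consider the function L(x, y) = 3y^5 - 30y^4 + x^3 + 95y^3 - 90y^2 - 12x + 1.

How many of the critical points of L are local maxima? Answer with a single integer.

2

L separates as a function of x plus a function of y, so ∇L=0 decouples.
∂L/∂x = 3(x - 2)(x + 2) = 0 at x ∈ {-2, 2}; ∂L/∂y = 15y(y - 4)(y - 3)(y - 1) = 0 at y ∈ {0, 1, 3, 4}.
The Hessian is diagonal: diag(L_xx, L_yy). Second derivatives: L_xx(-2)=-12, L_xx(2)=12; L_yy(0)=-180, L_yy(1)=90, L_yy(3)=-90, L_yy(4)=180.
Local maxima occur where both diagonal entries negative: (-2, 0), (-2, 3). Count: 2.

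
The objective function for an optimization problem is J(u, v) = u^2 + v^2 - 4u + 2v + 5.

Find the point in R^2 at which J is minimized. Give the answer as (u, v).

(2, -1)

J(u,v) separates as P(u) + Q(v) + 5, so its minimum is min P + min Q + 5.
P'(u) = 2u - 4 vanishes at u ∈ {2}; Q'(v) = 2v + 2 vanishes at v ∈ {-1}.
Local minima of P (where P''>0): P(2)=-4. Local minima of Q: Q(-1)=-1.
So the global minimum of J is P(2) + Q(-1) + 5 = -4 − 1 + 5 = 0, attained at (2, -1).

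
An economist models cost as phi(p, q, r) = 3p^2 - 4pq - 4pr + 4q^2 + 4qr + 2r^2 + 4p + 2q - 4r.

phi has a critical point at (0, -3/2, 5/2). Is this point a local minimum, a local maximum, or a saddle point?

local minimum

The Hessian is constant: H = [[6, -4, -4], [-4, 8, 4], [-4, 4, 4]].
Leading principal minors: Δ₁ = 6, Δ₂ = 32, Δ₃ = 32.
All leading minors are positive, so H is positive definite: a local minimum.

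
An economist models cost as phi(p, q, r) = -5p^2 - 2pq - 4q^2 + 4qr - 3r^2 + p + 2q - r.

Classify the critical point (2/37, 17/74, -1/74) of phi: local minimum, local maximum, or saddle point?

local maximum

The Hessian is constant: H = [[-10, -2, 0], [-2, -8, 4], [0, 4, -6]].
Leading principal minors: Δ₁ = -10, Δ₂ = 76, Δ₃ = -296.
The minors alternate sign starting negative (−, +, −), so H is negative definite: a local maximum.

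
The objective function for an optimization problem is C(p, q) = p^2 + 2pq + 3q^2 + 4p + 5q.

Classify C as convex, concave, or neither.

C is quadratic, so its Hessian is the constant matrix H = [[2, 2], [2, 6]].
det(H) = 8, tr(H) = 8.
det(H) > 0 and tr(H) > 0, so H is positive definite everywhere: convex.

convex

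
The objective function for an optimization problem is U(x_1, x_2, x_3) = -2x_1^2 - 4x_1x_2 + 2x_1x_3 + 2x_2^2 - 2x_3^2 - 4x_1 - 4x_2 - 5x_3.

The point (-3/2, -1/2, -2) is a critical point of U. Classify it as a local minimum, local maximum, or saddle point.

saddle point

The Hessian is constant: H = [[-4, -4, 2], [-4, 4, 0], [2, 0, -4]].
Leading principal minors: Δ₁ = -4, Δ₂ = -32, Δ₃ = 112.
The minors fit neither the all-positive nor the alternating-sign pattern, so H is indefinite: a saddle point.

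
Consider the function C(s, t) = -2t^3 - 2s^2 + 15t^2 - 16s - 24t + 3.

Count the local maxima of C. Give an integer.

1

C separates as a function of s plus a function of t, so ∇C=0 decouples.
∂C/∂s = -4(s + 4) = 0 at s ∈ {-4}; ∂C/∂t = -6(t - 4)(t - 1) = 0 at t ∈ {1, 4}.
The Hessian is diagonal: diag(C_ss, C_tt). Second derivatives: C_ss(-4)=-4; C_tt(1)=18, C_tt(4)=-18.
Local maxima occur where both diagonal entries negative: (-4, 4). Count: 1.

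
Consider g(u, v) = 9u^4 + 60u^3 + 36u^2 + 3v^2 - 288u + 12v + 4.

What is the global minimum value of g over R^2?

-191

g(u,v) separates as P(u) + Q(v) + 4, so its minimum is min P + min Q + 4.
P'(u) = 36(u - 1)(u + 2)(u + 4) vanishes at u ∈ {-4, -2, 1}; Q'(v) = 6v + 12 vanishes at v ∈ {-2}.
Local minima of P (where P''>0): P(-4)=192, P(1)=-183. Local minima of Q: Q(-2)=-12.
So the global minimum of g is P(1) + Q(-2) + 4 = -183 − 12 + 4 = -191, attained at (1, -2).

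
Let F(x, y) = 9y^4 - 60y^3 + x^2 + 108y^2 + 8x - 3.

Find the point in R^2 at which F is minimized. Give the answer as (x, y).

(-4, 0)

F(x,y) separates as P(x) + Q(y) − 3, so its minimum is min P + min Q − 3.
P'(x) = 2x + 8 vanishes at x ∈ {-4}; Q'(y) = 36y(y - 3)(y - 2) vanishes at y ∈ {0, 2, 3}.
Local minima of P (where P''>0): P(-4)=-16. Local minima of Q: Q(0)=0, Q(3)=81.
So the global minimum of F is P(-4) + Q(0) − 3 = -16 + 0 − 3 = -19, attained at (-4, 0).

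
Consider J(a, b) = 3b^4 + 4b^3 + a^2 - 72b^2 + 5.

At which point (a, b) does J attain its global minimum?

J(a,b) separates as P(a) + Q(b) + 5, so its minimum is min P + min Q + 5.
P'(a) = 2a vanishes at a ∈ {0}; Q'(b) = 12b(b - 3)(b + 4) vanishes at b ∈ {-4, 0, 3}.
Local minima of P (where P''>0): P(0)=0. Local minima of Q: Q(-4)=-640, Q(3)=-297.
So the global minimum of J is P(0) + Q(-4) + 5 = 0 − 640 + 5 = -635, attained at (0, -4).

(0, -4)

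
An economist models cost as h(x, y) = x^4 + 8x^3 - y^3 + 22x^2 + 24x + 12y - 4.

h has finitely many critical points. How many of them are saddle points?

3

h separates as a function of x plus a function of y, so ∇h=0 decouples.
∂h/∂x = 4(x + 1)(x + 2)(x + 3) = 0 at x ∈ {-3, -2, -1}; ∂h/∂y = -3(y - 2)(y + 2) = 0 at y ∈ {-2, 2}.
The Hessian is diagonal: diag(h_xx, h_yy). Second derivatives: h_xx(-3)=8, h_xx(-2)=-4, h_xx(-1)=8; h_yy(-2)=12, h_yy(2)=-12.
Saddle points occur where the two diagonal entries have opposite signs: (-3, 2), (-2, -2), (-1, 2). Count: 3.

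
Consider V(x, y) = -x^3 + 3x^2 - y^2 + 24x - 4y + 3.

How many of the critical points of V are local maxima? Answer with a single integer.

1

V separates as a function of x plus a function of y, so ∇V=0 decouples.
∂V/∂x = -3(x - 4)(x + 2) = 0 at x ∈ {-2, 4}; ∂V/∂y = -2(y + 2) = 0 at y ∈ {-2}.
The Hessian is diagonal: diag(V_xx, V_yy). Second derivatives: V_xx(-2)=18, V_xx(4)=-18; V_yy(-2)=-2.
Local maxima occur where both diagonal entries negative: (4, -2). Count: 1.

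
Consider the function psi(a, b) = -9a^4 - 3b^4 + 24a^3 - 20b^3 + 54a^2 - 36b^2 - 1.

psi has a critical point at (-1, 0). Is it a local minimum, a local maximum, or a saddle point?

local maximum

The mixed partial ∂²psi/∂a∂b is 0, so the Hessian at any point is diag(psi_aa, psi_bb) = diag(36(-3a^2 + 4a + 3), -12(3b^2 + 10b + 6)).
At (-1, 0): H = diag(-144, -72).
Both eigenvalues are negative, so H is negative definite: a local maximum.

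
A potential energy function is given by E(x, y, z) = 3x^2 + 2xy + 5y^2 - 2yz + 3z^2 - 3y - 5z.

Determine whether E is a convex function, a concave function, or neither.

E is quadratic, so its Hessian is the constant matrix H = [[6, 2, 0], [2, 10, -2], [0, -2, 6]].
Leading principal minors: 6, 56, 312.
All positive ⇒ H ≻ 0 ⇒ convex.

convex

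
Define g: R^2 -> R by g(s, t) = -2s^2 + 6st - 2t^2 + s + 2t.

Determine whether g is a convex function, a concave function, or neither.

neither

g is quadratic, so its Hessian is the constant matrix H = [[-4, 6], [6, -4]].
det(H) = -20, tr(H) = -8.
det(H) < 0, so H is indefinite: neither convex nor concave.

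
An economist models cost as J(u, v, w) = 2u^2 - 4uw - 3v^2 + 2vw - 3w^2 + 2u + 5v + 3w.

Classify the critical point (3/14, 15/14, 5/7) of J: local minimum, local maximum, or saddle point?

saddle point

The Hessian is constant: H = [[4, 0, -4], [0, -6, 2], [-4, 2, -6]].
Leading principal minors: Δ₁ = 4, Δ₂ = -24, Δ₃ = 224.
The minors fit neither the all-positive nor the alternating-sign pattern, so H is indefinite: a saddle point.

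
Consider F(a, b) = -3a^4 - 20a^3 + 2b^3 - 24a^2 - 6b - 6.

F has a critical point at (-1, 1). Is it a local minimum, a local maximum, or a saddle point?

local minimum

The mixed partial ∂²F/∂a∂b is 0, so the Hessian at any point is diag(F_aa, F_bb) = diag(-12(3a^2 + 10a + 4), 12b).
At (-1, 1): H = diag(36, 12).
Both eigenvalues are positive, so H is positive definite: a local minimum.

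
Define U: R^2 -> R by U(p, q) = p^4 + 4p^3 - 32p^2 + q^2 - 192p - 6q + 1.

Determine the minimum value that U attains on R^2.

-776

U(p,q) separates as A(p) + B(q) + 1, so its minimum is min A + min B + 1.
A'(p) = 4(p - 4)(p + 3)(p + 4) vanishes at p ∈ {-4, -3, 4}; B'(q) = 2q - 6 vanishes at q ∈ {3}.
Local minima of A (where A''>0): A(-4)=256, A(4)=-768. Local minima of B: B(3)=-9.
So the global minimum of U is A(4) + B(3) + 1 = -768 − 9 + 1 = -776, attained at (4, 3).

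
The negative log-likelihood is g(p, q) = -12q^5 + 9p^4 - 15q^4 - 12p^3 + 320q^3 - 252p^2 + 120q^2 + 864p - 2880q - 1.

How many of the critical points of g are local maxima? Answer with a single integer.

g separates as a function of p plus a function of q, so ∇g=0 decouples.
∂g/∂p = 36(p - 3)(p - 2)(p + 4) = 0 at p ∈ {-4, 2, 3}; ∂g/∂q = -60(q - 3)(q - 2)(q + 2)(q + 4) = 0 at q ∈ {-4, -2, 2, 3}.
The Hessian is diagonal: diag(g_pp, g_qq). Second derivatives: g_pp(-4)=1512, g_pp(2)=-216, g_pp(3)=252; g_qq(-4)=5040, g_qq(-2)=-2400, g_qq(2)=1440, g_qq(3)=-2100.
Local maxima occur where both diagonal entries negative: (2, -2), (2, 3). Count: 2.

2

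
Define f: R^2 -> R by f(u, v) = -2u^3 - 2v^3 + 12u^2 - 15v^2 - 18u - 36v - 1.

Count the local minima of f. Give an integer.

1

f separates as a function of u plus a function of v, so ∇f=0 decouples.
∂f/∂u = -6(u - 3)(u - 1) = 0 at u ∈ {1, 3}; ∂f/∂v = -6(v + 2)(v + 3) = 0 at v ∈ {-3, -2}.
The Hessian is diagonal: diag(f_uu, f_vv). Second derivatives: f_uu(1)=12, f_uu(3)=-12; f_vv(-3)=6, f_vv(-2)=-6.
Local minima occur where both diagonal entries positive: (1, -3). Count: 1.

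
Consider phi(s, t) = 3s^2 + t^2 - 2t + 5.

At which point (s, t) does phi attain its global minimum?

phi(s,t) separates as P(s) + Q(t) + 5, so its minimum is min P + min Q + 5.
P'(s) = 6s vanishes at s ∈ {0}; Q'(t) = 2(t - 1) vanishes at t ∈ {1}.
Local minima of P (where P''>0): P(0)=0. Local minima of Q: Q(1)=-1.
So the global minimum of phi is P(0) + Q(1) + 5 = 0 − 1 + 5 = 4, attained at (0, 1).

(0, 1)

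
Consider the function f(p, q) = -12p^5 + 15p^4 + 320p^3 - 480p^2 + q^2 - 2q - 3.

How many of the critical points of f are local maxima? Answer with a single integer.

f separates as a function of p plus a function of q, so ∇f=0 decouples.
∂f/∂p = -60p(p - 4)(p - 1)(p + 4) = 0 at p ∈ {-4, 0, 1, 4}; ∂f/∂q = 2(q - 1) = 0 at q ∈ {1}.
The Hessian is diagonal: diag(f_pp, f_qq). Second derivatives: f_pp(-4)=9600, f_pp(0)=-960, f_pp(1)=900, f_pp(4)=-5760; f_qq(1)=2.
Local maxima occur where both diagonal entries negative: none. Count: 0.

0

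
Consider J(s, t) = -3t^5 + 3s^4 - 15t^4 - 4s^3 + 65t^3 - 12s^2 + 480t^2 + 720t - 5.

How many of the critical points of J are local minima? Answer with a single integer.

4

J separates as a function of s plus a function of t, so ∇J=0 decouples.
∂J/∂s = 12s(s - 2)(s + 1) = 0 at s ∈ {-1, 0, 2}; ∂J/∂t = -15(t - 4)(t + 1)(t + 3)(t + 4) = 0 at t ∈ {-4, -3, -1, 4}.
The Hessian is diagonal: diag(J_ss, J_tt). Second derivatives: J_ss(-1)=36, J_ss(0)=-24, J_ss(2)=72; J_tt(-4)=360, J_tt(-3)=-210, J_tt(-1)=450, J_tt(4)=-4200.
Local minima occur where both diagonal entries positive: (-1, -4), (-1, -1), (2, -4), (2, -1). Count: 4.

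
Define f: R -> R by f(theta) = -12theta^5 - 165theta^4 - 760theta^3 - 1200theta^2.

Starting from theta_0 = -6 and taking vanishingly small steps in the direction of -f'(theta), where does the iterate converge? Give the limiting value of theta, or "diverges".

-5

f'(theta) = -60theta(theta + 2)(theta + 4)(theta + 5), so f'(-6) = -2880.
Gradient descent moves in the -f' direction, i.e. theta is increasing.
The nearest critical point in that direction is theta = -5, where f'' = 900 > 0 (a local minimum). The iterate converges there.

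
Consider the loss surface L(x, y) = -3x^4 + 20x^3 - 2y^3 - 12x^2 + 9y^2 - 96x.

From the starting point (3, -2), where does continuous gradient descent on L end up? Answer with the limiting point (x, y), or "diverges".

(2, 0)

L is separable, so gradient descent decouples: x follows -∂L/∂x, y follows -∂L/∂y.
∂L/∂x = -12(x - 4)(x - 2)(x + 1); at x=3 this is 48, so x decreases.
∂L/∂y = -6y(y - 3); at y=-2 this is -60, so y increases.
x converges to its nearest critical value 2 (a local min of the x-part); y converges to 0. The iterate converges to (2, 0).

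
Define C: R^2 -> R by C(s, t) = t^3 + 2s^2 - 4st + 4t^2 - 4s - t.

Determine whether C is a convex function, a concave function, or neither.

neither

The term t^3 is cubic, so the Hessian is not constant.
∂²C/∂t² = 6t + 8, which takes both signs as t varies (negative for sufficiently negative t). A diagonal entry of the Hessian changing sign means the Hessian is neither positive- nor negative-semidefinite on all of R^2.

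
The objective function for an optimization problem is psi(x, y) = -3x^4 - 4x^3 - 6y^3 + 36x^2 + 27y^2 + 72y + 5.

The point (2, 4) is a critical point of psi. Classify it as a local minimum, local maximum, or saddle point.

local maximum

The mixed partial ∂²psi/∂x∂y is 0, so the Hessian at any point is diag(psi_xx, psi_yy) = diag(12(-3x^2 - 2x + 6), 18(-2y + 3)).
At (2, 4): H = diag(-120, -90).
Both eigenvalues are negative, so H is negative definite: a local maximum.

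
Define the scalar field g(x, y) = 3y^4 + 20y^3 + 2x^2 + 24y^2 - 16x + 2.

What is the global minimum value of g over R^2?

g(x,y) separates as P(x) + Q(y) + 2, so its minimum is min P + min Q + 2.
P'(x) = 4x - 16 vanishes at x ∈ {4}; Q'(y) = 12y(y + 1)(y + 4) vanishes at y ∈ {-4, -1, 0}.
Local minima of P (where P''>0): P(4)=-32. Local minima of Q: Q(-4)=-128, Q(0)=0.
So the global minimum of g is P(4) + Q(-4) + 2 = -32 − 128 + 2 = -158, attained at (4, -4).

-158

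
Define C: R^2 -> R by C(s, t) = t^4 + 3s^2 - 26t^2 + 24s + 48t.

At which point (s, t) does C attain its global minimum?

C(s,t) separates as P(s) + Q(t), so its minimum is min P + min Q.
P'(s) = 6s + 24 vanishes at s ∈ {-4}; Q'(t) = 4(t - 3)(t - 1)(t + 4) vanishes at t ∈ {-4, 1, 3}.
Local minima of P (where P''>0): P(-4)=-48. Local minima of Q: Q(-4)=-352, Q(3)=-9.
So the global minimum of C is P(-4) + Q(-4) = -48 − 352 = -400, attained at (-4, -4).

(-4, -4)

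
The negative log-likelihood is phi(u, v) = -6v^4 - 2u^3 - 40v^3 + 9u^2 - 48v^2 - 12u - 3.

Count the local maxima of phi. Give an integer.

2

phi separates as a function of u plus a function of v, so ∇phi=0 decouples.
∂phi/∂u = -6(u - 2)(u - 1) = 0 at u ∈ {1, 2}; ∂phi/∂v = -24v(v + 1)(v + 4) = 0 at v ∈ {-4, -1, 0}.
The Hessian is diagonal: diag(phi_uu, phi_vv). Second derivatives: phi_uu(1)=6, phi_uu(2)=-6; phi_vv(-4)=-288, phi_vv(-1)=72, phi_vv(0)=-96.
Local maxima occur where both diagonal entries negative: (2, -4), (2, 0). Count: 2.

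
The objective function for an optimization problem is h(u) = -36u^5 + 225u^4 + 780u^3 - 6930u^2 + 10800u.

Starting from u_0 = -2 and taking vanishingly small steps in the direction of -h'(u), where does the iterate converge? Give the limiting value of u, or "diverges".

h'(u) = -180(u - 5)(u - 3)(u - 1)(u + 4), so h'(-2) = 37800.
Gradient descent moves in the -h' direction, i.e. u is decreasing.
The nearest critical point in that direction is u = -4, where h'' = 56700 > 0 (a local minimum). The iterate converges there.

-4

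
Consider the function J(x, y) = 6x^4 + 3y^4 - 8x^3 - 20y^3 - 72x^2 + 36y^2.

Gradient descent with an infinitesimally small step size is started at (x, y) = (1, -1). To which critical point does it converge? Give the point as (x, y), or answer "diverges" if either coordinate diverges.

(3, 0)

J is separable, so gradient descent decouples: x follows -∂J/∂x, y follows -∂J/∂y.
∂J/∂x = 24x(x - 3)(x + 2); at x=1 this is -144, so x increases.
∂J/∂y = 12y(y - 3)(y - 2); at y=-1 this is -144, so y increases.
x converges to its nearest critical value 3 (a local min of the x-part); y converges to 0. The iterate converges to (3, 0).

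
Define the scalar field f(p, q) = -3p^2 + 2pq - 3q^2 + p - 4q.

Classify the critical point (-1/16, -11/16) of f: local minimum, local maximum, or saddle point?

The Hessian of f is constant: H = [[-6, 2], [2, -6]].
det(H) = (-6)·(-6) − 2² = 32.
det(H) > 0 and tr(H) = -12 < 0, so H is negative definite and the point is a local maximum.

local maximum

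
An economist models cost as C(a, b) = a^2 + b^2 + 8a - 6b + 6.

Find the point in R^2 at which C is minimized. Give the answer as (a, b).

(-4, 3)

C(a,b) separates as P(a) + Q(b) + 6, so its minimum is min P + min Q + 6.
P'(a) = 2a + 8 vanishes at a ∈ {-4}; Q'(b) = 2b - 6 vanishes at b ∈ {3}.
Local minima of P (where P''>0): P(-4)=-16. Local minima of Q: Q(3)=-9.
So the global minimum of C is P(-4) + Q(3) + 6 = -16 − 9 + 6 = -19, attained at (-4, 3).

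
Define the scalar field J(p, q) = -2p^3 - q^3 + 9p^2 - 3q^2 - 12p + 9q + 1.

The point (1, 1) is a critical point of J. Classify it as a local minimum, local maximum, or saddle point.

The mixed partial ∂²J/∂p∂q is 0, so the Hessian at any point is diag(J_pp, J_qq) = diag(6(-2p + 3), -6(q + 1)).
At (1, 1): H = diag(6, -12).
The eigenvalues have opposite signs, so H is indefinite: a saddle point.

saddle point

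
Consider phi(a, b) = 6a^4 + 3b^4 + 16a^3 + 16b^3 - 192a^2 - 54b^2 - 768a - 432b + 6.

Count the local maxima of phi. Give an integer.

phi separates as a function of a plus a function of b, so ∇phi=0 decouples.
∂phi/∂a = 24(a - 4)(a + 2)(a + 4) = 0 at a ∈ {-4, -2, 4}; ∂phi/∂b = 12(b - 3)(b + 3)(b + 4) = 0 at b ∈ {-4, -3, 3}.
The Hessian is diagonal: diag(phi_aa, phi_bb). Second derivatives: phi_aa(-4)=384, phi_aa(-2)=-288, phi_aa(4)=1152; phi_bb(-4)=84, phi_bb(-3)=-72, phi_bb(3)=504.
Local maxima occur where both diagonal entries negative: (-2, -3). Count: 1.

1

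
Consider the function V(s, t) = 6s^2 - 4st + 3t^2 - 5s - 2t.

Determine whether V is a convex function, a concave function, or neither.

convex

V is quadratic, so its Hessian is the constant matrix H = [[12, -4], [-4, 6]].
det(H) = 56, tr(H) = 18.
det(H) > 0 and tr(H) > 0, so H is positive definite everywhere: convex.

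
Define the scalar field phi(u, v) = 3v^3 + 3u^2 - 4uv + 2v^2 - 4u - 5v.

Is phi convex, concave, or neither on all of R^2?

The term 3v^3 is cubic, so the Hessian is not constant.
∂²phi/∂v² = 18v + 4, which takes both signs as v varies (negative for sufficiently negative v). A diagonal entry of the Hessian changing sign means the Hessian is neither positive- nor negative-semidefinite on all of R^2.

neither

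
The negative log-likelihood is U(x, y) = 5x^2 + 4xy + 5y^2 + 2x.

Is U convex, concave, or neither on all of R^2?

U is quadratic, so its Hessian is the constant matrix H = [[10, 4], [4, 10]].
det(H) = 84, tr(H) = 20.
det(H) > 0 and tr(H) > 0, so H is positive definite everywhere: convex.

convex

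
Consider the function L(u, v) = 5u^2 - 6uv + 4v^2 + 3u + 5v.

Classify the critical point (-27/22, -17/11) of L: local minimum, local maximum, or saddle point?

local minimum

The Hessian of L is constant: H = [[10, -6], [-6, 8]].
det(H) = 10·8 − (-6)² = 44.
det(H) > 0 and tr(H) = 18 > 0, so H is positive definite and the point is a local minimum.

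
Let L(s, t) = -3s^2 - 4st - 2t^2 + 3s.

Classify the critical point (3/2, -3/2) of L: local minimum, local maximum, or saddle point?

The Hessian of L is constant: H = [[-6, -4], [-4, -4]].
det(H) = (-6)·(-4) − (-4)² = 8.
det(H) > 0 and tr(H) = -10 < 0, so H is negative definite and the point is a local maximum.

local maximum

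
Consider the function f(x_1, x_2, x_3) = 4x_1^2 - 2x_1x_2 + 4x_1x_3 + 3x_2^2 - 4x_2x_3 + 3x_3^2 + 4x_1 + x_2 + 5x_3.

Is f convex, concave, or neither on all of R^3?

convex

f is quadratic, so its Hessian is the constant matrix H = [[8, -2, 4], [-2, 6, -4], [4, -4, 6]].
Leading principal minors: 8, 44, 104.
All positive ⇒ H ≻ 0 ⇒ convex.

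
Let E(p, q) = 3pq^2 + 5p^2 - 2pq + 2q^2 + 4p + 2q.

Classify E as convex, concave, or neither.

The term 3pq^2 is cubic, so the Hessian is not constant.
∂²E/∂q² = 6p + 4, which takes both signs as p varies (negative for sufficiently negative p). A diagonal entry of the Hessian changing sign means the Hessian is neither positive- nor negative-semidefinite on all of R^2.

neither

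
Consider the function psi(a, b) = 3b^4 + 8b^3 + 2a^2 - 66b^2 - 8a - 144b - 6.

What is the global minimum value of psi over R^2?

psi(a,b) separates as P(a) + Q(b) − 6, so its minimum is min P + min Q − 6.
P'(a) = 4a - 8 vanishes at a ∈ {2}; Q'(b) = 12(b - 3)(b + 1)(b + 4) vanishes at b ∈ {-4, -1, 3}.
Local minima of P (where P''>0): P(2)=-8. Local minima of Q: Q(-4)=-224, Q(3)=-567.
So the global minimum of psi is P(2) + Q(3) − 6 = -8 − 567 − 6 = -581, attained at (2, 3).

-581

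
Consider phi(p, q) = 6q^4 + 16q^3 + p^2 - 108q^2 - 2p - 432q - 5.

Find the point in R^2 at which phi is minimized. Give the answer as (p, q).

(1, 3)

phi(p,q) separates as A(p) + B(q) − 5, so its minimum is min A + min B − 5.
A'(p) = 2p - 2 vanishes at p ∈ {1}; B'(q) = 24(q - 3)(q + 2)(q + 3) vanishes at q ∈ {-3, -2, 3}.
Local minima of A (where A''>0): A(1)=-1. Local minima of B: B(-3)=378, B(3)=-1350.
So the global minimum of phi is A(1) + B(3) − 5 = -1 − 1350 − 5 = -1356, attained at (1, 3).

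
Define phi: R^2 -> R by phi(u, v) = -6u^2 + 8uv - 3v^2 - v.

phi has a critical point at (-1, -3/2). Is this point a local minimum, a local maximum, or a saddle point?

local maximum

The Hessian of phi is constant: H = [[-12, 8], [8, -6]].
det(H) = (-12)·(-6) − 8² = 8.
det(H) > 0 and tr(H) = -18 < 0, so H is negative definite and the point is a local maximum.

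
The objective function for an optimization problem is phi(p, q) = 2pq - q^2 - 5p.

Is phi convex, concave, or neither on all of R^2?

phi is quadratic, so its Hessian is the constant matrix H = [[0, 2], [2, -2]].
det(H) = -4, tr(H) = -2.
det(H) < 0, so H is indefinite: neither convex nor concave.

neither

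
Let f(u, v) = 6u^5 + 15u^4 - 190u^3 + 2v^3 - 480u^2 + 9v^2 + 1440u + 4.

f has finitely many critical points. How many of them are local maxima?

f separates as a function of u plus a function of v, so ∇f=0 decouples.
∂f/∂u = 30(u - 4)(u - 1)(u + 3)(u + 4) = 0 at u ∈ {-4, -3, 1, 4}; ∂f/∂v = 6v(v + 3) = 0 at v ∈ {-3, 0}.
The Hessian is diagonal: diag(f_uu, f_vv). Second derivatives: f_uu(-4)=-1200, f_uu(-3)=840, f_uu(1)=-1800, f_uu(4)=5040; f_vv(-3)=-18, f_vv(0)=18.
Local maxima occur where both diagonal entries negative: (-4, -3), (1, -3). Count: 2.

2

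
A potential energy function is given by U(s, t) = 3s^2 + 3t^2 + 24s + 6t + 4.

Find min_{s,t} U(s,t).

U(s,t) separates as P(s) + Q(t) + 4, so its minimum is min P + min Q + 4.
P'(s) = 6s + 24 vanishes at s ∈ {-4}; Q'(t) = 6(t + 1) vanishes at t ∈ {-1}.
Local minima of P (where P''>0): P(-4)=-48. Local minima of Q: Q(-1)=-3.
So the global minimum of U is P(-4) + Q(-1) + 4 = -48 − 3 + 4 = -47, attained at (-4, -1).

-47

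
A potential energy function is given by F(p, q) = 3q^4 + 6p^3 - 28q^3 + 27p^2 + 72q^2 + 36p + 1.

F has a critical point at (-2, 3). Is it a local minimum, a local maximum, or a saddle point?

The mixed partial ∂²F/∂p∂q is 0, so the Hessian at any point is diag(F_pp, F_qq) = diag(18(2p + 3), 12(3q^2 - 14q + 12)).
At (-2, 3): H = diag(-18, -36).
Both eigenvalues are negative, so H is negative definite: a local maximum.

local maximum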